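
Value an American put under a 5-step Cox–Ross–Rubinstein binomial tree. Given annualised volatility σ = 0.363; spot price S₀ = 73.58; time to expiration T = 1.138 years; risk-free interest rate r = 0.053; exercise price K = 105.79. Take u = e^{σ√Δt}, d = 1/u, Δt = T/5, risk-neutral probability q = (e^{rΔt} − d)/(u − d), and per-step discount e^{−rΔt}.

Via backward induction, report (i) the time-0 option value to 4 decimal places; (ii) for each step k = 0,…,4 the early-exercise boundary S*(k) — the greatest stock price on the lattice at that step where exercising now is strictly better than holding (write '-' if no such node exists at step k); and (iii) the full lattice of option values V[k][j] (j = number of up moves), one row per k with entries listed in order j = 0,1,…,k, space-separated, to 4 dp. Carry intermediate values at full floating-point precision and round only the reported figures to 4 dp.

price = 32.8866
boundary = - 61.8799 73.5800 61.8799 73.5800
tree:
32.8866
43.9101 22.3017
53.7498 32.2100 12.6084
62.0248 43.9101 20.6409 4.6153
68.9840 53.7498 32.2100 9.1896 0.0000
74.8366 62.0248 43.9101 18.2977 0.0000 0.0000

Δt=0.22760, u=1.18908, d=0.84099, q=0.49168, disc=e^(-rΔt)=0.98801
k=5 terminal: V=max(K-S,0) → 74.8366 62.0248 43.9101 18.2977 0.0000 0.0000
k=4: j=0 S=36.8060 intr=68.9840 cont=67.7155 V=68.9840[EX]; j=1 S=52.0402 intr=53.7498 cont=52.4813 V=53.7498[EX]; j=2 S=73.5800 intr=32.2100 cont=30.9415 V=32.2100[EX]; j=3 S=104.0352 intr=1.7548 cont=9.1896 V=9.1896[hold]; j=4 S=147.0960 intr=0.0000 cont=0.0000 V=0.0000[hold]  S*(4)=73.5800
k=3: j=0 S=43.7652 intr=62.0248 cont=60.7563 V=62.0248[EX]; j=1 S=61.8799 intr=43.9101 cont=42.6417 V=43.9101[EX]; j=2 S=87.4923 intr=18.2977 cont=20.6409 V=20.6409[hold]; j=3 S=123.7059 intr=0.0000 cont=4.6153 V=4.6153[hold]  S*(3)=61.8799
k=2: j=0 S=52.0402 intr=53.7498 cont=52.4813 V=53.7498[EX]; j=1 S=73.5800 intr=32.2100 cont=32.0798 V=32.2100[EX]; j=2 S=104.0352 intr=1.7548 cont=12.6084 V=12.6084[hold]  S*(2)=73.5800
k=1: j=0 S=61.8799 intr=43.9101 cont=42.6417 V=43.9101[EX]; j=1 S=87.4923 intr=18.2977 cont=22.3017 V=22.3017[hold]  S*(1)=61.8799
k=0: j=0 S=73.5800 intr=32.2100 cont=32.8866 V=32.8866[hold]  S*(0)=-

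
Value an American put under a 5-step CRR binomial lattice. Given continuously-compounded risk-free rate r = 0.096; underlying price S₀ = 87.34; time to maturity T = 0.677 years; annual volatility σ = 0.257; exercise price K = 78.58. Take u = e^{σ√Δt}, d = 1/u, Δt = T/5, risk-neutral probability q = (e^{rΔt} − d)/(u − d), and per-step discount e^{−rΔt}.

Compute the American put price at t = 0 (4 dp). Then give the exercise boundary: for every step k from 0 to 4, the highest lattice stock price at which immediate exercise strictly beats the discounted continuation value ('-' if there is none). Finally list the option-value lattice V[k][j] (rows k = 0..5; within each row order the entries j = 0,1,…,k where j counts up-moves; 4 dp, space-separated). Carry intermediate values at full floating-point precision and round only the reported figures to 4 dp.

params: Δt=0.13540 u=1.09918 d=0.90977 q=0.54545 e^(-rΔt)=0.98709
t_5 payoffs: 24.1470 12.8138 0.0000 0.0000 0.0000 0.0000
t_4: node(4,0) S=59.8318 payoff=18.7482 vs cont=17.7333 → 18.7482 [stop]  node(4,1) S=72.2891 payoff=6.2909 vs cont=5.7493 → 6.2909 [stop]  node(4,2) S=87.3400 payoff=0.0000 vs cont=0.0000 → 0.0000 [wait]  node(4,3) S=105.5246 payoff=0.0000 vs cont=0.0000 → 0.0000 [wait]  node(4,4) S=127.4952 payoff=0.0000 vs cont=0.0000 → 0.0000 [wait]  ⇒ S*(4)=72.2891
t_3: node(3,0) S=65.7662 payoff=12.8138 vs cont=11.7990 → 12.8138 [stop]  node(3,1) S=79.4590 payoff=0.0000 vs cont=2.8226 → 2.8226 [wait]  node(3,2) S=96.0027 payoff=0.0000 vs cont=0.0000 → 0.0000 [wait]  node(3,3) S=115.9909 payoff=0.0000 vs cont=0.0000 → 0.0000 [wait]  ⇒ S*(3)=65.7662
t_2: node(2,0) S=72.2891 payoff=6.2909 vs cont=7.2691 → 7.2691 [wait]  node(2,1) S=87.3400 payoff=0.0000 vs cont=1.2665 → 1.2665 [wait]  node(2,2) S=105.5246 payoff=0.0000 vs cont=0.0000 → 0.0000 [wait]  ⇒ S*(2)=-
t_1: node(1,0) S=79.4590 payoff=0.0000 vs cont=3.9434 → 3.9434 [wait]  node(1,1) S=96.0027 payoff=0.0000 vs cont=0.5682 → 0.5682 [wait]  ⇒ S*(1)=-
t_0: node(0,0) S=87.3400 payoff=0.0000 vs cont=2.0753 → 2.0753 [wait]  ⇒ S*(0)=-

price = 2.0753
boundary = - - - 65.7662 72.2891
tree:
2.0753
3.9434 0.5682
7.2691 1.2665 0.0000
12.8138 2.8226 0.0000 0.0000
18.7482 6.2909 0.0000 0.0000 0.0000
24.1470 12.8138 0.0000 0.0000 0.0000 0.0000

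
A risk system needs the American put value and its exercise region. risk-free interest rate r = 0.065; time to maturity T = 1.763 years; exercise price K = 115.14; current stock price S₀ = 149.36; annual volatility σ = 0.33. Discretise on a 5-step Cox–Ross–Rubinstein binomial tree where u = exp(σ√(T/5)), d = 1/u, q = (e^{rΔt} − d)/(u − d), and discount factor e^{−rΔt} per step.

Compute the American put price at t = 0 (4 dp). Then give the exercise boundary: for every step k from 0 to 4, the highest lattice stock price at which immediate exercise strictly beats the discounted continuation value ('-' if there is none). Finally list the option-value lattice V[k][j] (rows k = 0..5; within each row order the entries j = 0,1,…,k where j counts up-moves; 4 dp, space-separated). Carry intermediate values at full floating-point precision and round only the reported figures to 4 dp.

price = 6.0652
boundary = - - - 82.9714 68.2066
tree:
6.0652
10.9022 1.6927
19.0849 3.5343 0.0000
32.1686 7.3792 0.0000 0.0000
46.9334 15.4071 0.0000 0.0000 0.0000
59.0708 32.1686 0.0000 0.0000 0.0000 0.0000

Δt=0.35260  u=1.21647  d=0.82205  q=0.50995  discount=0.97734
step 5 (expiry): payoffs max(K−S,0) = 59.0708 32.1686 0.0000 0.0000 0.0000 0.0000
step 4: (k=4,j=0): S=68.2066, (K−S)⁺=46.9334, hold=44.3245 ⇒ V=46.9334 exercise | (k=4,j=1): S=100.9324, (K−S)⁺=14.2076, hold=15.4071 ⇒ V=15.4071 continue | (k=4,j=2): S=149.3600, (K−S)⁺=0.0000, hold=0.0000 ⇒ V=0.0000 continue | (k=4,j=3): S=221.0234, (K−S)⁺=0.0000, hold=0.0000 ⇒ V=0.0000 continue | (k=4,j=4): S=327.0710, (K−S)⁺=0.0000, hold=0.0000 ⇒ V=0.0000 continue  boundary S*=68.2066
step 3: (k=3,j=0): S=82.9714, (K−S)⁺=32.1686, hold=30.1575 ⇒ V=32.1686 exercise | (k=3,j=1): S=122.7813, (K−S)⁺=0.0000, hold=7.3792 ⇒ V=7.3792 continue | (k=3,j=2): S=181.6922, (K−S)⁺=0.0000, hold=0.0000 ⇒ V=0.0000 continue | (k=3,j=3): S=268.8686, (K−S)⁺=0.0000, hold=0.0000 ⇒ V=0.0000 continue  boundary S*=82.9714
step 2: (k=2,j=0): S=100.9324, (K−S)⁺=14.2076, hold=19.0849 ⇒ V=19.0849 continue | (k=2,j=1): S=149.3600, (K−S)⁺=0.0000, hold=3.5343 ⇒ V=3.5343 continue | (k=2,j=2): S=221.0234, (K−S)⁺=0.0000, hold=0.0000 ⇒ V=0.0000 continue  boundary S*=-
step 1: (k=1,j=0): S=122.7813, (K−S)⁺=0.0000, hold=10.9022 ⇒ V=10.9022 continue | (k=1,j=1): S=181.6922, (K−S)⁺=0.0000, hold=1.6927 ⇒ V=1.6927 continue  boundary S*=-
step 0: (k=0,j=0): S=149.3600, (K−S)⁺=0.0000, hold=6.0652 ⇒ V=6.0652 continue  boundary S*=-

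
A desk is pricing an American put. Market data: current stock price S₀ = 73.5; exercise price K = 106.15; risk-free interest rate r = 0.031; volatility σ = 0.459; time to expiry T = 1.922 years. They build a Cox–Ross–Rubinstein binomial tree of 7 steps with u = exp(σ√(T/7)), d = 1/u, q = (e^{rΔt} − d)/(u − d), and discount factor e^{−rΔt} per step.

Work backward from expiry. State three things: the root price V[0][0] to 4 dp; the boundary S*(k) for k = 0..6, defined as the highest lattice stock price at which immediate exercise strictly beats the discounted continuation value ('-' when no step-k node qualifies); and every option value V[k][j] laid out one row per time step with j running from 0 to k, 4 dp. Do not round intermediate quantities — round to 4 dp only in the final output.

params: Δt=0.27457 u=1.27190 d=0.78622 q=0.45776 e^(-rΔt)=0.99152
t_7 payoffs: 92.5007 84.0690 70.4288 48.3626 12.6651 0.0000 0.0000 0.0000
t_6: node(6,0) S=17.3606 payoff=88.7894 vs cont=87.8897 → 88.7894 [stop]  node(6,1) S=28.0848 payoff=78.0652 vs cont=77.1655 → 78.0652 [stop]  node(6,2) S=45.4338 payoff=60.7162 vs cont=59.8165 → 60.7162 [stop]  node(6,3) S=73.5000 payoff=32.6500 vs cont=31.7503 → 32.6500 [stop]  node(6,4) S=118.9036 payoff=0.0000 vs cont=6.8093 → 6.8093 [wait]  node(6,5) S=192.3548 payoff=0.0000 vs cont=0.0000 → 0.0000 [wait]  node(6,6) S=311.1793 payoff=0.0000 vs cont=0.0000 → 0.0000 [wait]  ⇒ S*(6)=73.5000
t_5: node(5,0) S=22.0810 payoff=84.0690 vs cont=83.1694 → 84.0690 [stop]  node(5,1) S=35.7212 payoff=70.4288 vs cont=69.5291 → 70.4288 [stop]  node(5,2) S=57.7874 payoff=48.3626 vs cont=47.4629 → 48.3626 [stop]  node(5,3) S=93.4849 payoff=12.6651 vs cont=20.6447 → 20.6447 [wait]  node(5,4) S=151.2339 payoff=0.0000 vs cont=3.6610 → 3.6610 [wait]  node(5,5) S=244.6566 payoff=0.0000 vs cont=0.0000 → 0.0000 [wait]  ⇒ S*(5)=57.7874
t_4: node(4,0) S=28.0848 payoff=78.0652 vs cont=77.1655 → 78.0652 [stop]  node(4,1) S=45.4338 payoff=60.7162 vs cont=59.8165 → 60.7162 [stop]  node(4,2) S=73.5000 payoff=32.6500 vs cont=35.3721 → 35.3721 [wait]  node(4,3) S=118.9036 payoff=0.0000 vs cont=12.7612 → 12.7612 [wait]  node(4,4) S=192.3548 payoff=0.0000 vs cont=1.9683 → 1.9683 [wait]  ⇒ S*(4)=45.4338
t_3: node(3,0) S=35.7212 payoff=70.4288 vs cont=69.5291 → 70.4288 [stop]  node(3,1) S=57.7874 payoff=48.3626 vs cont=48.6984 → 48.6984 [wait]  node(3,2) S=93.4849 payoff=12.6651 vs cont=24.8096 → 24.8096 [wait]  node(3,3) S=151.2339 payoff=0.0000 vs cont=7.7544 → 7.7544 [wait]  ⇒ S*(3)=35.7212
t_2: node(2,0) S=45.4338 payoff=60.7162 vs cont=59.9689 → 60.7162 [stop]  node(2,1) S=73.5000 payoff=32.6500 vs cont=37.4430 → 37.4430 [wait]  node(2,2) S=118.9036 payoff=0.0000 vs cont=16.8583 → 16.8583 [wait]  ⇒ S*(2)=45.4338
t_1: node(1,0) S=57.7874 payoff=48.3626 vs cont=49.6383 → 49.6383 [wait]  node(1,1) S=93.4849 payoff=12.6651 vs cont=27.7827 → 27.7827 [wait]  ⇒ S*(1)=-
t_0: node(0,0) S=73.5000 payoff=32.6500 vs cont=39.2978 → 39.2978 [wait]  ⇒ S*(0)=-

price = 39.2978
boundary = - - 45.4338 35.7212 45.4338 57.7874 73.5000
tree:
39.2978
49.6383 27.7827
60.7162 37.4430 16.8583
70.4288 48.6984 24.8096 7.7544
78.0652 60.7162 35.3721 12.7612 1.9683
84.0690 70.4288 48.3626 20.6447 3.6610 0.0000
88.7894 78.0652 60.7162 32.6500 6.8093 0.0000 0.0000
92.5007 84.0690 70.4288 48.3626 12.6651 0.0000 0.0000 0.0000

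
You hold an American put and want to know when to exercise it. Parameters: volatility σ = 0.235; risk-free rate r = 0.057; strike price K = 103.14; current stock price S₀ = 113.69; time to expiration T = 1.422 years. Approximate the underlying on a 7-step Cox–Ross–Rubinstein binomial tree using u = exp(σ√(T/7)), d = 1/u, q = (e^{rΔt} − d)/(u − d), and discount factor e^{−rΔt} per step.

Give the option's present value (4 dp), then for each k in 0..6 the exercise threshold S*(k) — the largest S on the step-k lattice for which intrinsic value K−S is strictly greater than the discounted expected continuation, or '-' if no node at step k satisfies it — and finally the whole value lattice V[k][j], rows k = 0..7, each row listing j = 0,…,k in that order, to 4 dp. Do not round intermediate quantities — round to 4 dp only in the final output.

Δt=0.20314  u=1.11173  d=0.89950  q=0.52842  discount=0.98849
step 7 (expiry): payoffs max(K−S,0) = 48.9741 36.1940 20.3984 0.8760 0.0000 0.0000 0.0000 0.0000
step 6: (k=6,j=0): S=60.2179, (K−S)⁺=42.9221, hold=41.7347 ⇒ V=42.9221 exercise | (k=6,j=1): S=74.4259, (K−S)⁺=28.7141, hold=27.5267 ⇒ V=28.7141 exercise | (k=6,j=2): S=91.9863, (K−S)⁺=11.1537, hold=9.9663 ⇒ V=11.1537 exercise | (k=6,j=3): S=113.6900, (K−S)⁺=0.0000, hold=0.4083 ⇒ V=0.4083 continue | (k=6,j=4): S=140.5145, (K−S)⁺=0.0000, hold=0.0000 ⇒ V=0.0000 continue | (k=6,j=5): S=173.6682, (K−S)⁺=0.0000, hold=0.0000 ⇒ V=0.0000 continue | (k=6,j=6): S=214.6442, (K−S)⁺=0.0000, hold=0.0000 ⇒ V=0.0000 continue  boundary S*=91.9863
step 5: (k=5,j=0): S=66.9460, (K−S)⁺=36.1940, hold=35.0066 ⇒ V=36.1940 exercise | (k=5,j=1): S=82.7416, (K−S)⁺=20.3984, hold=19.2110 ⇒ V=20.3984 exercise | (k=5,j=2): S=102.2640, (K−S)⁺=0.8760, hold=5.4126 ⇒ V=5.4126 continue | (k=5,j=3): S=126.3926, (K−S)⁺=0.0000, hold=0.1904 ⇒ V=0.1904 continue | (k=5,j=4): S=156.2143, (K−S)⁺=0.0000, hold=0.0000 ⇒ V=0.0000 continue | (k=5,j=5): S=193.0722, (K−S)⁺=0.0000, hold=0.0000 ⇒ V=0.0000 continue  boundary S*=82.7416
step 4: (k=4,j=0): S=74.4259, (K−S)⁺=28.7141, hold=27.5267 ⇒ V=28.7141 exercise | (k=4,j=1): S=91.9863, (K−S)⁺=11.1537, hold=12.3359 ⇒ V=12.3359 continue | (k=4,j=2): S=113.6900, (K−S)⁺=0.0000, hold=2.6225 ⇒ V=2.6225 continue | (k=4,j=3): S=140.5145, (K−S)⁺=0.0000, hold=0.0887 ⇒ V=0.0887 continue | (k=4,j=4): S=173.6682, (K−S)⁺=0.0000, hold=0.0000 ⇒ V=0.0000 continue  boundary S*=74.4259
step 3: (k=3,j=0): S=82.7416, (K−S)⁺=20.3984, hold=19.8286 ⇒ V=20.3984 exercise | (k=3,j=1): S=102.2640, (K−S)⁺=0.8760, hold=7.1202 ⇒ V=7.1202 continue | (k=3,j=2): S=126.3926, (K−S)⁺=0.0000, hold=1.2688 ⇒ V=1.2688 continue | (k=3,j=3): S=156.2143, (K−S)⁺=0.0000, hold=0.0414 ⇒ V=0.0414 continue  boundary S*=82.7416
step 2: (k=2,j=0): S=91.9863, (K−S)⁺=11.1537, hold=13.2279 ⇒ V=13.2279 continue | (k=2,j=1): S=113.6900, (K−S)⁺=0.0000, hold=3.9818 ⇒ V=3.9818 continue | (k=2,j=2): S=140.5145, (K−S)⁺=0.0000, hold=0.6131 ⇒ V=0.6131 continue  boundary S*=-
step 1: (k=1,j=0): S=102.2640, (K−S)⁺=0.8760, hold=8.2460 ⇒ V=8.2460 continue | (k=1,j=1): S=126.3926, (K−S)⁺=0.0000, hold=2.1764 ⇒ V=2.1764 continue  boundary S*=-
step 0: (k=0,j=0): S=113.6900, (K−S)⁺=0.0000, hold=4.9807 ⇒ V=4.9807 continue  boundary S*=-

price = 4.9807
boundary = - - - 82.7416 74.4259 82.7416 91.9863
tree:
4.9807
8.2460 2.1764
13.2279 3.9818 0.6131
20.3984 7.1202 1.2688 0.0414
28.7141 12.3359 2.6225 0.0887 0.0000
36.1940 20.3984 5.4126 0.1904 0.0000 0.0000
42.9221 28.7141 11.1537 0.4083 0.0000 0.0000 0.0000
48.9741 36.1940 20.3984 0.8760 0.0000 0.0000 0.0000 0.0000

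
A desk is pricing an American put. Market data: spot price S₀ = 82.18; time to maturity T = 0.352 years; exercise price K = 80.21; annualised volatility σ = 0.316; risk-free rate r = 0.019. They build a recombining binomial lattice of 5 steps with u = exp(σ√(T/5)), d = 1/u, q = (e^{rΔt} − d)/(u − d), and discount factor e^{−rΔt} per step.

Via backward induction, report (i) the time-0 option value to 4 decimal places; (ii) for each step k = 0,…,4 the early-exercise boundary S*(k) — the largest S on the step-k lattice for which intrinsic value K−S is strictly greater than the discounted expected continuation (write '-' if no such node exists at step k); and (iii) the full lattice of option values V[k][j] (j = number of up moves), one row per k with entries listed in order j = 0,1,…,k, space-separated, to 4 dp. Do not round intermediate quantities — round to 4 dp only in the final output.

Δt=0.07040, u=1.08746, d=0.91957, q=0.48702, disc=e^(-rΔt)=0.99866
k=5 terminal: V=max(K-S,0) → 26.1718 16.3062 4.6394 0.0000 0.0000 0.0000
k=4: j=0 S=58.7643 intr=21.4457 cont=21.3385 V=21.4457[EX]; j=1 S=69.4928 intr=10.7172 cont=10.6100 V=10.7172[EX]; j=2 S=82.1800 intr=0.0000 cont=2.3767 V=2.3767[hold]; j=3 S=97.1835 intr=0.0000 cont=0.0000 V=0.0000[hold]; j=4 S=114.9261 intr=0.0000 cont=0.0000 V=0.0000[hold]  S*(4)=69.4928
k=3: j=0 S=63.9038 intr=16.3062 cont=16.1990 V=16.3062[EX]; j=1 S=75.5706 intr=4.6394 cont=6.6463 V=6.6463[hold]; j=2 S=89.3674 intr=0.0000 cont=1.2176 V=1.2176[hold]; j=3 S=105.6831 intr=0.0000 cont=0.0000 V=0.0000[hold]  S*(3)=63.9038
k=2: j=0 S=69.4928 intr=10.7172 cont=11.5861 V=11.5861[hold]; j=1 S=82.1800 intr=0.0000 cont=3.9970 V=3.9970[hold]; j=2 S=97.1835 intr=0.0000 cont=0.6237 V=0.6237[hold]  S*(2)=-
k=1: j=0 S=75.5706 intr=4.6394 cont=7.8795 V=7.8795[hold]; j=1 S=89.3674 intr=0.0000 cont=2.3510 V=2.3510[hold]  S*(1)=-
k=0: j=0 S=82.1800 intr=0.0000 cont=5.1800 V=5.1800[hold]  S*(0)=-

price = 5.1800
boundary = - - - 63.9038 69.4928
tree:
5.1800
7.8795 2.3510
11.5861 3.9970 0.6237
16.3062 6.6463 1.2176 0.0000
21.4457 10.7172 2.3767 0.0000 0.0000
26.1718 16.3062 4.6394 0.0000 0.0000 0.0000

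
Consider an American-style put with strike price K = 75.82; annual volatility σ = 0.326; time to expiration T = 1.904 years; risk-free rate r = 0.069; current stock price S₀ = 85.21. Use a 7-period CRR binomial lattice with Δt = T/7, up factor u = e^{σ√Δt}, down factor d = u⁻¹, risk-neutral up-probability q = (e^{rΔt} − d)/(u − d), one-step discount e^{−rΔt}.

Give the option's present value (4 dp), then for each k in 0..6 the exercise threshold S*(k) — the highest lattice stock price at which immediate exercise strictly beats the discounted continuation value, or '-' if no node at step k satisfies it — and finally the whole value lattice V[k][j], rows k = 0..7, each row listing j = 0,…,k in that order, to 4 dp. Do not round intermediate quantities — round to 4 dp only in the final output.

price = 6.9370
boundary = - - - 51.1650 43.1652 51.1650 60.6474
tree:
6.9370
10.9332 3.4001
16.7189 5.8455 1.2046
24.6550 9.8037 2.3045 0.2051
32.6548 15.9101 4.3698 0.4293 0.0000
39.4038 24.6550 8.1973 0.8982 0.0000 0.0000
45.0975 32.6548 15.1726 1.8795 0.0000 0.0000 0.0000
49.9011 39.4038 24.6550 3.9328 0.0000 0.0000 0.0000 0.0000

params: Δt=0.27200 u=1.18533 d=0.84365 q=0.51304 e^(-rΔt)=0.98141
t_7 payoffs: 49.9011 39.4038 24.6550 3.9328 0.0000 0.0000 0.0000 0.0000
t_6: node(6,0) S=30.7225 payoff=45.0975 vs cont=43.6878 → 45.0975 [stop]  node(6,1) S=43.1652 payoff=32.6548 vs cont=31.2450 → 32.6548 [stop]  node(6,2) S=60.6474 payoff=15.1726 vs cont=13.7629 → 15.1726 [stop]  node(6,3) S=85.2100 payoff=0.0000 vs cont=1.8795 → 1.8795 [wait]  node(6,4) S=119.7206 payoff=0.0000 vs cont=0.0000 → 0.0000 [wait]  node(6,5) S=168.2081 payoff=0.0000 vs cont=0.0000 → 0.0000 [wait]  node(6,6) S=236.3334 payoff=0.0000 vs cont=0.0000 → 0.0000 [wait]  ⇒ S*(6)=60.6474
t_5: node(5,0) S=36.4162 payoff=39.4038 vs cont=37.9940 → 39.4038 [stop]  node(5,1) S=51.1650 payoff=24.6550 vs cont=23.2452 → 24.6550 [stop]  node(5,2) S=71.8872 payoff=3.9328 vs cont=8.1973 → 8.1973 [wait]  node(5,3) S=101.0019 payoff=0.0000 vs cont=0.8982 → 0.8982 [wait]  node(5,4) S=141.9083 payoff=0.0000 vs cont=0.0000 → 0.0000 [wait]  node(5,5) S=199.3820 payoff=0.0000 vs cont=0.0000 → 0.0000 [wait]  ⇒ S*(5)=51.1650
t_4: node(4,0) S=43.1652 payoff=32.6548 vs cont=31.2450 → 32.6548 [stop]  node(4,1) S=60.6474 payoff=15.1726 vs cont=15.9101 → 15.9101 [wait]  node(4,2) S=85.2100 payoff=0.0000 vs cont=4.3698 → 4.3698 [wait]  node(4,3) S=119.7206 payoff=0.0000 vs cont=0.4293 → 0.4293 [wait]  node(4,4) S=168.2081 payoff=0.0000 vs cont=0.0000 → 0.0000 [wait]  ⇒ S*(4)=43.1652
t_3: node(3,0) S=51.1650 payoff=24.6550 vs cont=23.6166 → 24.6550 [stop]  node(3,1) S=71.8872 payoff=3.9328 vs cont=9.8037 → 9.8037 [wait]  node(3,2) S=101.0019 payoff=0.0000 vs cont=2.3045 → 2.3045 [wait]  node(3,3) S=141.9083 payoff=0.0000 vs cont=0.2051 → 0.2051 [wait]  ⇒ S*(3)=51.1650
t_2: node(2,0) S=60.6474 payoff=15.1726 vs cont=16.7189 → 16.7189 [wait]  node(2,1) S=85.2100 payoff=0.0000 vs cont=5.8455 → 5.8455 [wait]  node(2,2) S=119.7206 payoff=0.0000 vs cont=1.2046 → 1.2046 [wait]  ⇒ S*(2)=-
t_1: node(1,0) S=71.8872 payoff=3.9328 vs cont=10.9332 → 10.9332 [wait]  node(1,1) S=101.0019 payoff=0.0000 vs cont=3.4001 → 3.4001 [wait]  ⇒ S*(1)=-
t_0: node(0,0) S=85.2100 payoff=0.0000 vs cont=6.9370 → 6.9370 [wait]  ⇒ S*(0)=-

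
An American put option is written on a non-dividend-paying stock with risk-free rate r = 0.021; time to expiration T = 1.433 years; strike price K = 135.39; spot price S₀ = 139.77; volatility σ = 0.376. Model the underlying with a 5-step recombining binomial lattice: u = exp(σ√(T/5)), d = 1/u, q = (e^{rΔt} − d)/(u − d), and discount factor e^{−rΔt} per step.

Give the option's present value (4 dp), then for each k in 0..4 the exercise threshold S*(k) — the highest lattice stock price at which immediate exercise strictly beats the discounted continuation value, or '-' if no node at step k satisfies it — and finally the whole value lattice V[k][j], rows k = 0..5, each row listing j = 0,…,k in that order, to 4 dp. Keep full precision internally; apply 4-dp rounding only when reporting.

price = 21.7065
boundary = - - - 76.4107 93.4489
tree:
21.7065
31.4891 10.7215
44.0842 17.3918 3.1784
58.9793 27.5015 5.9739 0.0000
72.9110 41.9411 11.2282 0.0000 0.0000
84.3025 58.9793 21.1037 0.0000 0.0000 0.0000

params: Δt=0.28660 u=1.22298 d=0.81767 q=0.46474 e^(-rΔt)=0.99400
t_5 payoffs: 84.3025 58.9793 21.1037 0.0000 0.0000 0.0000
t_4: node(4,0) S=62.4790 payoff=72.9110 vs cont=72.0985 → 72.9110 [stop]  node(4,1) S=93.4489 payoff=41.9411 vs cont=41.1287 → 41.9411 [stop]  node(4,2) S=139.7700 payoff=0.0000 vs cont=11.2282 → 11.2282 [wait]  node(4,3) S=209.0517 payoff=0.0000 vs cont=0.0000 → 0.0000 [wait]  node(4,4) S=312.6753 payoff=0.0000 vs cont=0.0000 → 0.0000 [wait]  ⇒ S*(4)=93.4489
t_3: node(3,0) S=76.4107 payoff=58.9793 vs cont=58.1669 → 58.9793 [stop]  node(3,1) S=114.2863 payoff=21.1037 vs cont=27.5015 → 27.5015 [wait]  node(3,2) S=170.9361 payoff=0.0000 vs cont=5.9739 → 5.9739 [wait]  node(3,3) S=255.6664 payoff=0.0000 vs cont=0.0000 → 0.0000 [wait]  ⇒ S*(3)=76.4107
t_2: node(2,0) S=93.4489 payoff=41.9411 vs cont=44.0842 → 44.0842 [wait]  node(2,1) S=139.7700 payoff=0.0000 vs cont=17.3918 → 17.3918 [wait]  node(2,2) S=209.0517 payoff=0.0000 vs cont=3.1784 → 3.1784 [wait]  ⇒ S*(2)=-
t_1: node(1,0) S=114.2863 payoff=21.1037 vs cont=31.4891 → 31.4891 [wait]  node(1,1) S=170.9361 payoff=0.0000 vs cont=10.7215 → 10.7215 [wait]  ⇒ S*(1)=-
t_0: node(0,0) S=139.7700 payoff=0.0000 vs cont=21.7065 → 21.7065 [wait]  ⇒ S*(0)=-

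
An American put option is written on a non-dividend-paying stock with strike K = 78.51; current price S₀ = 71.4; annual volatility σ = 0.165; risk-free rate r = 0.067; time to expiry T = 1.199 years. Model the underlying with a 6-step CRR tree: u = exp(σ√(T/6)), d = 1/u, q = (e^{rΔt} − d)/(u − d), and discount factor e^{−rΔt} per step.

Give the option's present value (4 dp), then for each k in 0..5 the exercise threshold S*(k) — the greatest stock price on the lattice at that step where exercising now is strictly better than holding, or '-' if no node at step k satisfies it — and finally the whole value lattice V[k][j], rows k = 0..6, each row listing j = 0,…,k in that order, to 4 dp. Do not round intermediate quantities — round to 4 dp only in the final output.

Δt=0.19983, u=1.07655, d=0.92890, q=0.57286, disc=e^(-rΔt)=0.98670
k=6 terminal: V=max(K-S,0) → 32.6432 25.3525 16.9028 7.1100 0.0000 0.0000 0.0000
k=5: j=0 S=49.3778 intr=29.1322 cont=28.0881 V=29.1322[EX]; j=1 S=57.2266 intr=21.2834 cont=20.2392 V=21.2834[EX]; j=2 S=66.3231 intr=12.1869 cont=11.1427 V=12.1869[EX]; j=3 S=76.8655 intr=1.6445 cont=2.9966 V=2.9966[hold]; j=4 S=89.0837 intr=0.0000 cont=0.0000 V=0.0000[hold]; j=5 S=103.2440 intr=0.0000 cont=0.0000 V=0.0000[hold]  S*(5)=66.3231
k=4: j=0 S=53.1575 intr=25.3525 cont=24.3083 V=25.3525[EX]; j=1 S=61.6072 intr=16.9028 cont=15.8586 V=16.9028[EX]; j=2 S=71.4000 intr=7.1100 cont=6.8301 V=7.1100[EX]; j=3 S=82.7494 intr=0.0000 cont=1.2630 V=1.2630[hold]; j=4 S=95.9029 intr=0.0000 cont=0.0000 V=0.0000[hold]  S*(4)=71.4000
k=3: j=0 S=57.2266 intr=21.2834 cont=20.2392 V=21.2834[EX]; j=1 S=66.3231 intr=12.1869 cont=11.1427 V=12.1869[EX]; j=2 S=76.8655 intr=1.6445 cont=3.7105 V=3.7105[hold]; j=3 S=89.0837 intr=0.0000 cont=0.5323 V=0.5323[hold]  S*(3)=66.3231
k=2: j=0 S=61.6072 intr=16.9028 cont=15.8586 V=16.9028[EX]; j=1 S=71.4000 intr=7.1100 cont=7.2336 V=7.2336[hold]; j=2 S=82.7494 intr=0.0000 cont=1.8647 V=1.8647[hold]  S*(2)=61.6072
k=1: j=0 S=66.3231 intr=12.1869 cont=11.2126 V=12.1869[EX]; j=1 S=76.8655 intr=1.6445 cont=4.1027 V=4.1027[hold]  S*(1)=66.3231
k=0: j=0 S=71.4000 intr=7.1100 cont=7.4553 V=7.4553[hold]  S*(0)=-

price = 7.4553
boundary = - 66.3231 61.6072 66.3231 71.4000 66.3231
tree:
7.4553
12.1869 4.1027
16.9028 7.2336 1.8647
21.2834 12.1869 3.7105 0.5323
25.3525 16.9028 7.1100 1.2630 0.0000
29.1322 21.2834 12.1869 2.9966 0.0000 0.0000
32.6432 25.3525 16.9028 7.1100 0.0000 0.0000 0.0000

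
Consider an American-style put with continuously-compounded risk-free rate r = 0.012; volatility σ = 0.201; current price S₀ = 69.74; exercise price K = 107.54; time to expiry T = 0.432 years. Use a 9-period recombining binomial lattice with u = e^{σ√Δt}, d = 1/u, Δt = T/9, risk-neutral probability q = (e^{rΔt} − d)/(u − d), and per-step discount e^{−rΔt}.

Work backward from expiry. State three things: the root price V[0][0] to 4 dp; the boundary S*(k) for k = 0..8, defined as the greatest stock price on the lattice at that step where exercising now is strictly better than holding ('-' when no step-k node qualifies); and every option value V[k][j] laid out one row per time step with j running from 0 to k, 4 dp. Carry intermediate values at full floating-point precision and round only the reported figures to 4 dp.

price = 37.8000
boundary = 69.7400 72.8798 76.1609 79.5897 83.1729 86.9174 90.8305 94.9198 99.1932
tree:
37.8000
40.8045 34.6602
43.6795 37.8000 31.3791
46.4307 40.8045 34.6602 27.9503
49.0634 43.6795 37.8000 31.3791 24.3671
51.5827 46.4307 40.8045 34.6602 27.9503 20.6226
53.9934 49.0634 43.6795 37.8000 31.3791 24.3671 16.7095
56.3002 51.5827 46.4307 40.8045 34.6602 27.9503 20.6226 12.6202
58.5077 53.9934 49.0634 43.6795 37.8000 31.3791 24.3671 16.7095 8.3468
60.6201 56.3002 51.5827 46.4307 40.8045 34.6602 27.9503 20.6226 12.6202 3.8811

params: Δt=0.04800 u=1.04502 d=0.95692 q=0.49553 e^(-rΔt)=0.99942
t_9 payoffs: 60.6201 56.3002 51.5827 46.4307 40.8045 34.6602 27.9503 20.6226 12.6202 3.8811
t_8: node(8,0) S=49.0323 payoff=58.5077 vs cont=58.4458 → 58.5077 [stop]  node(8,1) S=53.5466 payoff=53.9934 vs cont=53.9315 → 53.9934 [stop]  node(8,2) S=58.4766 payoff=49.0634 vs cont=49.0015 → 49.0634 [stop]  node(8,3) S=63.8605 payoff=43.6795 vs cont=43.6176 → 43.6795 [stop]  node(8,4) S=69.7400 payoff=37.8000 vs cont=37.7381 → 37.8000 [stop]  node(8,5) S=76.1609 payoff=31.3791 vs cont=31.3172 → 31.3791 [stop]  node(8,6) S=83.1729 payoff=24.3671 vs cont=24.3052 → 24.3671 [stop]  node(8,7) S=90.8305 payoff=16.7095 vs cont=16.6476 → 16.7095 [stop]  node(8,8) S=99.1932 payoff=8.3468 vs cont=8.2849 → 8.3468 [stop]  ⇒ S*(8)=99.1932
t_7: node(7,0) S=51.2398 payoff=56.3002 vs cont=56.2383 → 56.3002 [stop]  node(7,1) S=55.9573 payoff=51.5827 vs cont=51.5207 → 51.5827 [stop]  node(7,2) S=61.1093 payoff=46.4307 vs cont=46.3688 → 46.4307 [stop]  node(7,3) S=66.7355 payoff=40.8045 vs cont=40.7426 → 40.8045 [stop]  node(7,4) S=72.8798 payoff=34.6602 vs cont=34.5983 → 34.6602 [stop]  node(7,5) S=79.5897 payoff=27.9503 vs cont=27.8884 → 27.9503 [stop]  node(7,6) S=86.9174 payoff=20.6226 vs cont=20.5607 → 20.6226 [stop]  node(7,7) S=94.9198 payoff=12.6202 vs cont=12.5583 → 12.6202 [stop]  ⇒ S*(7)=94.9198
t_6: node(6,0) S=53.5466 payoff=53.9934 vs cont=53.9315 → 53.9934 [stop]  node(6,1) S=58.4766 payoff=49.0634 vs cont=49.0015 → 49.0634 [stop]  node(6,2) S=63.8605 payoff=43.6795 vs cont=43.6176 → 43.6795 [stop]  node(6,3) S=69.7400 payoff=37.8000 vs cont=37.7381 → 37.8000 [stop]  node(6,4) S=76.1609 payoff=31.3791 vs cont=31.3172 → 31.3791 [stop]  node(6,5) S=83.1729 payoff=24.3671 vs cont=24.3052 → 24.3671 [stop]  node(6,6) S=90.8305 payoff=16.7095 vs cont=16.6476 → 16.7095 [stop]  ⇒ S*(6)=90.8305
t_5: node(5,0) S=55.9573 payoff=51.5827 vs cont=51.5207 → 51.5827 [stop]  node(5,1) S=61.1093 payoff=46.4307 vs cont=46.3688 → 46.4307 [stop]  node(5,2) S=66.7355 payoff=40.8045 vs cont=40.7426 → 40.8045 [stop]  node(5,3) S=72.8798 payoff=34.6602 vs cont=34.5983 → 34.6602 [stop]  node(5,4) S=79.5897 payoff=27.9503 vs cont=27.8884 → 27.9503 [stop]  node(5,5) S=86.9174 payoff=20.6226 vs cont=20.5607 → 20.6226 [stop]  ⇒ S*(5)=86.9174
t_4: node(4,0) S=58.4766 payoff=49.0634 vs cont=49.0015 → 49.0634 [stop]  node(4,1) S=63.8605 payoff=43.6795 vs cont=43.6176 → 43.6795 [stop]  node(4,2) S=69.7400 payoff=37.8000 vs cont=37.7381 → 37.8000 [stop]  node(4,3) S=76.1609 payoff=31.3791 vs cont=31.3172 → 31.3791 [stop]  node(4,4) S=83.1729 payoff=24.3671 vs cont=24.3052 → 24.3671 [stop]  ⇒ S*(4)=83.1729
t_3: node(3,0) S=61.1093 payoff=46.4307 vs cont=46.3688 → 46.4307 [stop]  node(3,1) S=66.7355 payoff=40.8045 vs cont=40.7426 → 40.8045 [stop]  node(3,2) S=72.8798 payoff=34.6602 vs cont=34.5983 → 34.6602 [stop]  node(3,3) S=79.5897 payoff=27.9503 vs cont=27.8884 → 27.9503 [stop]  ⇒ S*(3)=79.5897
t_2: node(2,0) S=63.8605 payoff=43.6795 vs cont=43.6176 → 43.6795 [stop]  node(2,1) S=69.7400 payoff=37.8000 vs cont=37.7381 → 37.8000 [stop]  node(2,2) S=76.1609 payoff=31.3791 vs cont=31.3172 → 31.3791 [stop]  ⇒ S*(2)=76.1609
t_1: node(1,0) S=66.7355 payoff=40.8045 vs cont=40.7426 → 40.8045 [stop]  node(1,1) S=72.8798 payoff=34.6602 vs cont=34.5983 → 34.6602 [stop]  ⇒ S*(1)=72.8798
t_0: node(0,0) S=69.7400 payoff=37.8000 vs cont=37.7381 → 37.8000 [stop]  ⇒ S*(0)=69.7400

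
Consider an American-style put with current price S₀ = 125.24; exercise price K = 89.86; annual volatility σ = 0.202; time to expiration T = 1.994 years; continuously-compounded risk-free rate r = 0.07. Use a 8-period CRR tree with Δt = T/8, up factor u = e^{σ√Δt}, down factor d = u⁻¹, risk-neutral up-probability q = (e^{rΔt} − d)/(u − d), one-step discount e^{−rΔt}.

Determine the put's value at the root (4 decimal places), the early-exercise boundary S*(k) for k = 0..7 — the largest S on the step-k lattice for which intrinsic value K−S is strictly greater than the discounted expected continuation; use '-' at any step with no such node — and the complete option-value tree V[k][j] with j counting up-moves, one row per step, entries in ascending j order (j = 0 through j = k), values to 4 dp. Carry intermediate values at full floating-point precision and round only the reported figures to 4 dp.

params: Δt=0.24925 u=1.10611 d=0.90407 q=0.56192 e^(-rΔt)=0.98270
t_8 payoffs: 33.9667 21.4758 6.1935 0.0000 0.0000 0.0000 0.0000 0.0000 0.0000
t_7: node(7,0) S=61.8241 payoff=28.0359 vs cont=26.4817 → 28.0359 [stop]  node(7,1) S=75.6404 payoff=14.2196 vs cont=12.6654 → 14.2196 [stop]  node(7,2) S=92.5442 payoff=0.0000 vs cont=2.6663 → 2.6663 [wait]  node(7,3) S=113.2257 payoff=0.0000 vs cont=0.0000 → 0.0000 [wait]  node(7,4) S=138.5291 payoff=0.0000 vs cont=0.0000 → 0.0000 [wait]  node(7,5) S=169.4871 payoff=0.0000 vs cont=0.0000 → 0.0000 [wait]  node(7,6) S=207.3636 payoff=0.0000 vs cont=0.0000 → 0.0000 [wait]  node(7,7) S=253.7046 payoff=0.0000 vs cont=0.0000 → 0.0000 [wait]  ⇒ S*(7)=75.6404
t_6: node(6,0) S=68.3842 payoff=21.4758 vs cont=19.9216 → 21.4758 [stop]  node(6,1) S=83.6665 payoff=6.1935 vs cont=7.5939 → 7.5939 [wait]  node(6,2) S=102.3640 payoff=0.0000 vs cont=1.1478 → 1.1478 [wait]  node(6,3) S=125.2400 payoff=0.0000 vs cont=0.0000 → 0.0000 [wait]  node(6,4) S=153.2283 payoff=0.0000 vs cont=0.0000 → 0.0000 [wait]  node(6,5) S=187.4712 payoff=0.0000 vs cont=0.0000 → 0.0000 [wait]  node(6,6) S=229.3667 payoff=0.0000 vs cont=0.0000 → 0.0000 [wait]  ⇒ S*(6)=68.3842
t_5: node(5,0) S=75.6404 payoff=14.2196 vs cont=13.4387 → 14.2196 [stop]  node(5,1) S=92.5442 payoff=0.0000 vs cont=3.9030 → 3.9030 [wait]  node(5,2) S=113.2257 payoff=0.0000 vs cont=0.4941 → 0.4941 [wait]  node(5,3) S=138.5291 payoff=0.0000 vs cont=0.0000 → 0.0000 [wait]  node(5,4) S=169.4871 payoff=0.0000 vs cont=0.0000 → 0.0000 [wait]  node(5,5) S=207.3636 payoff=0.0000 vs cont=0.0000 → 0.0000 [wait]  ⇒ S*(5)=75.6404
t_4: node(4,0) S=83.6665 payoff=6.1935 vs cont=8.2768 → 8.2768 [wait]  node(4,1) S=102.3640 payoff=0.0000 vs cont=1.9531 → 1.9531 [wait]  node(4,2) S=125.2400 payoff=0.0000 vs cont=0.2127 → 0.2127 [wait]  node(4,3) S=153.2283 payoff=0.0000 vs cont=0.0000 → 0.0000 [wait]  node(4,4) S=187.4712 payoff=0.0000 vs cont=0.0000 → 0.0000 [wait]  ⇒ S*(4)=-
t_3: node(3,0) S=92.5442 payoff=0.0000 vs cont=4.6417 → 4.6417 [wait]  node(3,1) S=113.2257 payoff=0.0000 vs cont=0.9583 → 0.9583 [wait]  node(3,2) S=138.5291 payoff=0.0000 vs cont=0.0916 → 0.0916 [wait]  node(3,3) S=169.4871 payoff=0.0000 vs cont=0.0000 → 0.0000 [wait]  ⇒ S*(3)=-
t_2: node(2,0) S=102.3640 payoff=0.0000 vs cont=2.5274 → 2.5274 [wait]  node(2,1) S=125.2400 payoff=0.0000 vs cont=0.4631 → 0.4631 [wait]  node(2,2) S=153.2283 payoff=0.0000 vs cont=0.0394 → 0.0394 [wait]  ⇒ S*(2)=-
t_1: node(1,0) S=113.2257 payoff=0.0000 vs cont=1.3438 → 1.3438 [wait]  node(1,1) S=138.5291 payoff=0.0000 vs cont=0.2211 → 0.2211 [wait]  ⇒ S*(1)=-
t_0: node(0,0) S=125.2400 payoff=0.0000 vs cont=0.7006 → 0.7006 [wait]  ⇒ S*(0)=-

price = 0.7006
boundary = - - - - - 75.6404 68.3842 75.6404
tree:
0.7006
1.3438 0.2211
2.5274 0.4631 0.0394
4.6417 0.9583 0.0916 0.0000
8.2768 1.9531 0.2127 0.0000 0.0000
14.2196 3.9030 0.4941 0.0000 0.0000 0.0000
21.4758 7.5939 1.1478 0.0000 0.0000 0.0000 0.0000
28.0359 14.2196 2.6663 0.0000 0.0000 0.0000 0.0000 0.0000
33.9667 21.4758 6.1935 0.0000 0.0000 0.0000 0.0000 0.0000 0.0000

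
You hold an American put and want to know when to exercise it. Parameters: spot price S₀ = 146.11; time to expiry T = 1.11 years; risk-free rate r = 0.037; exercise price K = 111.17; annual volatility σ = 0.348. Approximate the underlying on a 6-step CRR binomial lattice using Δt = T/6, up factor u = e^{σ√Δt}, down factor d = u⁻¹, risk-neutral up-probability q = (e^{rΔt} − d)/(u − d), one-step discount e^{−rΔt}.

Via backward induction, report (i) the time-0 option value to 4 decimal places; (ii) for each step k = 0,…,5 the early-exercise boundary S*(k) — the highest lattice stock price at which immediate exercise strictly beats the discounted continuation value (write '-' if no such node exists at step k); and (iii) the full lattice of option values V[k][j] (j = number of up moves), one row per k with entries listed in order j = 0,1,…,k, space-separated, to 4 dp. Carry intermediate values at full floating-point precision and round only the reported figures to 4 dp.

price = 4.9146
boundary = - - - - 80.2894 93.2532
tree:
4.9146
8.1103 1.5975
13.0954 2.9424 0.1950
20.5338 5.3983 0.3816 0.0000
30.8806 9.8598 0.7467 0.0000 0.0000
42.0422 17.9168 1.4613 0.0000 0.0000 0.0000
51.6521 30.8806 2.8599 0.0000 0.0000 0.0000 0.0000

params: Δt=0.18500 u=1.16146 d=0.86098 q=0.48551 e^(-rΔt)=0.99318
t_6 payoffs: 51.6521 30.8806 2.8599 0.0000 0.0000 0.0000 0.0000
t_5: node(5,0) S=69.1278 payoff=42.0422 vs cont=41.2838 → 42.0422 [stop]  node(5,1) S=93.2532 payoff=17.9168 vs cont=17.1584 → 17.9168 [stop]  node(5,2) S=125.7982 payoff=0.0000 vs cont=1.4613 → 1.4613 [wait]  node(5,3) S=169.7014 payoff=0.0000 vs cont=0.0000 → 0.0000 [wait]  node(5,4) S=228.9265 payoff=0.0000 vs cont=0.0000 → 0.0000 [wait]  node(5,5) S=308.8211 payoff=0.0000 vs cont=0.0000 → 0.0000 [wait]  ⇒ S*(5)=93.2532
t_4: node(4,0) S=80.2894 payoff=30.8806 vs cont=30.1222 → 30.8806 [stop]  node(4,1) S=108.3101 payoff=2.8599 vs cont=9.8598 → 9.8598 [wait]  node(4,2) S=146.1100 payoff=0.0000 vs cont=0.7467 → 0.7467 [wait]  node(4,3) S=197.1019 payoff=0.0000 vs cont=0.0000 → 0.0000 [wait]  node(4,4) S=265.8897 payoff=0.0000 vs cont=0.0000 → 0.0000 [wait]  ⇒ S*(4)=80.2894
t_3: node(3,0) S=93.2532 payoff=17.9168 vs cont=20.5338 → 20.5338 [wait]  node(3,1) S=125.7982 payoff=0.0000 vs cont=5.3983 → 5.3983 [wait]  node(3,2) S=169.7014 payoff=0.0000 vs cont=0.3816 → 0.3816 [wait]  node(3,3) S=228.9265 payoff=0.0000 vs cont=0.0000 → 0.0000 [wait]  ⇒ S*(3)=-
t_2: node(2,0) S=108.3101 payoff=2.8599 vs cont=13.0954 → 13.0954 [wait]  node(2,1) S=146.1100 payoff=0.0000 vs cont=2.9424 → 2.9424 [wait]  node(2,2) S=197.1019 payoff=0.0000 vs cont=0.1950 → 0.1950 [wait]  ⇒ S*(2)=-
t_1: node(1,0) S=125.7982 payoff=0.0000 vs cont=8.1103 → 8.1103 [wait]  node(1,1) S=169.7014 payoff=0.0000 vs cont=1.5975 → 1.5975 [wait]  ⇒ S*(1)=-
t_0: node(0,0) S=146.1100 payoff=0.0000 vs cont=4.9146 → 4.9146 [wait]  ⇒ S*(0)=-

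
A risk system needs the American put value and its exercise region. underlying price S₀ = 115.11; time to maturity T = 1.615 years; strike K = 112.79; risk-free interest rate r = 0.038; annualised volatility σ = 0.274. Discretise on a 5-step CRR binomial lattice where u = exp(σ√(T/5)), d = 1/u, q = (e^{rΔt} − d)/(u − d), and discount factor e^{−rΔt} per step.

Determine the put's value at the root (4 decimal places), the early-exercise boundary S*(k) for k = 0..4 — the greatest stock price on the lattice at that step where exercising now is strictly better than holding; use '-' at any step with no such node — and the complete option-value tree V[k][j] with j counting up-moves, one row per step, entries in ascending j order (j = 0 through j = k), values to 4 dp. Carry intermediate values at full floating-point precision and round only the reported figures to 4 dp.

params: Δt=0.32300 u=1.16850 d=0.85580 q=0.50064 e^(-rΔt)=0.98780
t_5 payoffs: 59.9497 40.6420 14.2793 0.0000 0.0000 0.0000
t_4: node(4,0) S=61.7440 payoff=51.0460 vs cont=49.6700 → 51.0460 [stop]  node(4,1) S=84.3051 payoff=28.4849 vs cont=27.1089 → 28.4849 [stop]  node(4,2) S=115.1100 payoff=0.0000 vs cont=7.0435 → 7.0435 [wait]  node(4,3) S=157.1709 payoff=0.0000 vs cont=0.0000 → 0.0000 [wait]  node(4,4) S=214.6006 payoff=0.0000 vs cont=0.0000 → 0.0000 [wait]  ⇒ S*(4)=84.3051
t_3: node(3,0) S=72.1480 payoff=40.6420 vs cont=39.2660 → 40.6420 [stop]  node(3,1) S=98.5107 payoff=14.2793 vs cont=17.5339 → 17.5339 [wait]  node(3,2) S=134.5063 payoff=0.0000 vs cont=3.4743 → 3.4743 [wait]  node(3,3) S=183.6545 payoff=0.0000 vs cont=0.0000 → 0.0000 [wait]  ⇒ S*(3)=72.1480
t_2: node(2,0) S=84.3051 payoff=28.4849 vs cont=28.7185 → 28.7185 [wait]  node(2,1) S=115.1100 payoff=0.0000 vs cont=10.3671 → 10.3671 [wait]  node(2,2) S=157.1709 payoff=0.0000 vs cont=1.7138 → 1.7138 [wait]  ⇒ S*(2)=-
t_1: node(1,0) S=98.5107 payoff=14.2793 vs cont=19.2928 → 19.2928 [wait]  node(1,1) S=134.5063 payoff=0.0000 vs cont=5.9613 → 5.9613 [wait]  ⇒ S*(1)=-
t_0: node(0,0) S=115.1100 payoff=0.0000 vs cont=12.4645 → 12.4645 [wait]  ⇒ S*(0)=-

price = 12.4645
boundary = - - - 72.1480 84.3051
tree:
12.4645
19.2928 5.9613
28.7185 10.3671 1.7138
40.6420 17.5339 3.4743 0.0000
51.0460 28.4849 7.0435 0.0000 0.0000
59.9497 40.6420 14.2793 0.0000 0.0000 0.0000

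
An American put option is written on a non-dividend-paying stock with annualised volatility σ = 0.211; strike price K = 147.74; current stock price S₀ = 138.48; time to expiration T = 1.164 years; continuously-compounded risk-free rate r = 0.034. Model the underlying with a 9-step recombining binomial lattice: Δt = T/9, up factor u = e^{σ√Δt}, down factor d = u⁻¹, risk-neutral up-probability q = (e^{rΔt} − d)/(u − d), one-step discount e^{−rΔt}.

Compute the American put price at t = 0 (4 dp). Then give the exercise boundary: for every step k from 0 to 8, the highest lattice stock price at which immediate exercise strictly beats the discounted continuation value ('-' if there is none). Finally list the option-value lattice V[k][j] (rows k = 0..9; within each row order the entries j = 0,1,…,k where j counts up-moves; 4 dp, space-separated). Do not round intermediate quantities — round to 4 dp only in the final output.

Δt=0.12933  u=1.07884  d=0.92693  q=0.51005  discount=0.99561
step 9 (expiry): payoffs max(K−S,0) = 77.7894 66.3255 52.9829 37.4536 19.3793 0.0000 0.0000 0.0000 0.0000 0.0000
step 8: (k=8,j=0): S=75.4652, (K−S)⁺=72.2748, hold=71.6266 ⇒ V=72.2748 exercise | (k=8,j=1): S=87.8328, (K−S)⁺=59.9072, hold=59.2590 ⇒ V=59.9072 exercise | (k=8,j=2): S=102.2273, (K−S)⁺=45.5127, hold=44.8645 ⇒ V=45.5127 exercise | (k=8,j=3): S=118.9808, (K−S)⁺=28.7592, hold=28.1109 ⇒ V=28.7592 exercise | (k=8,j=4): S=138.4800, (K−S)⁺=9.2600, hold=9.4532 ⇒ V=9.4532 continue | (k=8,j=5): S=161.1748, (K−S)⁺=0.0000, hold=0.0000 ⇒ V=0.0000 continue | (k=8,j=6): S=187.5890, (K−S)⁺=0.0000, hold=0.0000 ⇒ V=0.0000 continue | (k=8,j=7): S=218.3320, (K−S)⁺=0.0000, hold=0.0000 ⇒ V=0.0000 continue | (k=8,j=8): S=254.1133, (K−S)⁺=0.0000, hold=0.0000 ⇒ V=0.0000 continue  boundary S*=118.9808
step 7: (k=7,j=0): S=81.4145, (K−S)⁺=66.3255, hold=65.6773 ⇒ V=66.3255 exercise | (k=7,j=1): S=94.7571, (K−S)⁺=52.9829, hold=52.3347 ⇒ V=52.9829 exercise | (k=7,j=2): S=110.2864, (K−S)⁺=37.4536, hold=36.8054 ⇒ V=37.4536 exercise | (k=7,j=3): S=128.3607, (K−S)⁺=19.3793, hold=18.8292 ⇒ V=19.3793 exercise | (k=7,j=4): S=149.3971, (K−S)⁺=0.0000, hold=4.6113 ⇒ V=4.6113 continue | (k=7,j=5): S=173.8810, (K−S)⁺=0.0000, hold=0.0000 ⇒ V=0.0000 continue | (k=7,j=6): S=202.3775, (K−S)⁺=0.0000, hold=0.0000 ⇒ V=0.0000 continue | (k=7,j=7): S=235.5442, (K−S)⁺=0.0000, hold=0.0000 ⇒ V=0.0000 continue  boundary S*=128.3607
step 6: (k=6,j=0): S=87.8328, (K−S)⁺=59.9072, hold=59.2590 ⇒ V=59.9072 exercise | (k=6,j=1): S=102.2273, (K−S)⁺=45.5127, hold=44.8645 ⇒ V=45.5127 exercise | (k=6,j=2): S=118.9808, (K−S)⁺=28.7592, hold=28.1109 ⇒ V=28.7592 exercise | (k=6,j=3): S=138.4800, (K−S)⁺=9.2600, hold=11.7949 ⇒ V=11.7949 continue | (k=6,j=4): S=161.1748, (K−S)⁺=0.0000, hold=2.2494 ⇒ V=2.2494 continue | (k=6,j=5): S=187.5890, (K−S)⁺=0.0000, hold=0.0000 ⇒ V=0.0000 continue | (k=6,j=6): S=218.3320, (K−S)⁺=0.0000, hold=0.0000 ⇒ V=0.0000 continue  boundary S*=118.9808
step 5: (k=5,j=0): S=94.7571, (K−S)⁺=52.9829, hold=52.3347 ⇒ V=52.9829 exercise | (k=5,j=1): S=110.2864, (K−S)⁺=37.4536, hold=36.8054 ⇒ V=37.4536 exercise | (k=5,j=2): S=128.3607, (K−S)⁺=19.3793, hold=20.0183 ⇒ V=20.0183 continue | (k=5,j=3): S=149.3971, (K−S)⁺=0.0000, hold=6.8958 ⇒ V=6.8958 continue | (k=5,j=4): S=173.8810, (K−S)⁺=0.0000, hold=1.0973 ⇒ V=1.0973 continue | (k=5,j=5): S=202.3775, (K−S)⁺=0.0000, hold=0.0000 ⇒ V=0.0000 continue  boundary S*=110.2864
step 4: (k=4,j=0): S=102.2273, (K−S)⁺=45.5127, hold=44.8645 ⇒ V=45.5127 exercise | (k=4,j=1): S=118.9808, (K−S)⁺=28.7592, hold=28.4355 ⇒ V=28.7592 exercise | (k=4,j=2): S=138.4800, (K−S)⁺=9.2600, hold=13.2668 ⇒ V=13.2668 continue | (k=4,j=3): S=161.1748, (K−S)⁺=0.0000, hold=3.9210 ⇒ V=3.9210 continue | (k=4,j=4): S=187.5890, (K−S)⁺=0.0000, hold=0.5352 ⇒ V=0.5352 continue  boundary S*=118.9808
step 3: (k=3,j=0): S=110.2864, (K−S)⁺=37.4536, hold=36.8054 ⇒ V=37.4536 exercise | (k=3,j=1): S=128.3607, (K−S)⁺=19.3793, hold=20.7658 ⇒ V=20.7658 continue | (k=3,j=2): S=149.3971, (K−S)⁺=0.0000, hold=8.4627 ⇒ V=8.4627 continue | (k=3,j=3): S=173.8810, (K−S)⁺=0.0000, hold=2.1845 ⇒ V=2.1845 continue  boundary S*=110.2864
step 2: (k=2,j=0): S=118.9808, (K−S)⁺=28.7592, hold=28.8150 ⇒ V=28.8150 continue | (k=2,j=1): S=138.4800, (K−S)⁺=9.2600, hold=14.4270 ⇒ V=14.4270 continue | (k=2,j=2): S=161.1748, (K−S)⁺=0.0000, hold=5.2374 ⇒ V=5.2374 continue  boundary S*=-
step 1: (k=1,j=0): S=128.3607, (K−S)⁺=19.3793, hold=21.3822 ⇒ V=21.3822 continue | (k=1,j=1): S=149.3971, (K−S)⁺=0.0000, hold=9.6971 ⇒ V=9.6971 continue  boundary S*=-
step 0: (k=0,j=0): S=138.4800, (K−S)⁺=9.2600, hold=15.3545 ⇒ V=15.3545 continue  boundary S*=-

price = 15.3545
boundary = - - - 110.2864 118.9808 110.2864 118.9808 128.3607 118.9808
tree:
15.3545
21.3822 9.6971
28.8150 14.4270 5.2374
37.4536 20.7658 8.4627 2.1845
45.5127 28.7592 13.2668 3.9210 0.5352
52.9829 37.4536 20.0183 6.8958 1.0973 0.0000
59.9072 45.5127 28.7592 11.7949 2.2494 0.0000 0.0000
66.3255 52.9829 37.4536 19.3793 4.6113 0.0000 0.0000 0.0000
72.2748 59.9072 45.5127 28.7592 9.4532 0.0000 0.0000 0.0000 0.0000
77.7894 66.3255 52.9829 37.4536 19.3793 0.0000 0.0000 0.0000 0.0000 0.0000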